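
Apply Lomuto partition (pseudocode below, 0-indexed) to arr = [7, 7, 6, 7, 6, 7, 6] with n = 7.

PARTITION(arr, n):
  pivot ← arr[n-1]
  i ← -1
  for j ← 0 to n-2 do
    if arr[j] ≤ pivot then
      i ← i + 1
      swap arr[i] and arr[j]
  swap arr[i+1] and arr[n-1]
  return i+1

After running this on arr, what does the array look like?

[6, 6, 6, 7, 7, 7, 7]

pivot = arr[6] = 6; i = -1
j=0: arr[0]=7 > 6 → no swap
j=1: arr[1]=7 > 6 → no swap
j=2: arr[2]=6 ≤ 6 → i=0, swap arr[0],arr[2] → [6, 7, 7, 7, 6, 7, 6]
j=3: arr[3]=7 > 6 → no swap
j=4: arr[4]=6 ≤ 6 → i=1, swap arr[1],arr[4] → [6, 6, 7, 7, 7, 7, 6]
j=5: arr[5]=7 > 6 → no swap
final swap arr[2],arr[6] → [6, 6, 6, 7, 7, 7, 7]; return 2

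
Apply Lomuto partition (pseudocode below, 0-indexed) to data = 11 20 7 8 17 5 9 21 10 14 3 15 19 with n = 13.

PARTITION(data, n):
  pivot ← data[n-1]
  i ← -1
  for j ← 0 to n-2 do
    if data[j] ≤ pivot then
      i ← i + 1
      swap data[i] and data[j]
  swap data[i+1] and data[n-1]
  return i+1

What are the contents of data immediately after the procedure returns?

11 7 8 17 5 9 10 14 3 15 19 21 20

pivot = data[12] = 19; i = -1
j=0: data[0]=11 ≤ 19 → i=0, swap data[0],data[0] (no change) → 11 20 7 8 17 5 9 21 10 14 3 15 19
j=1: data[1]=20 > 19 → no swap
j=2: data[2]=7 ≤ 19 → i=1, swap data[1],data[2] → 11 7 20 8 17 5 9 21 10 14 3 15 19
j=3: data[3]=8 ≤ 19 → i=2, swap data[2],data[3] → 11 7 8 20 17 5 9 21 10 14 3 15 19
j=4: data[4]=17 ≤ 19 → i=3, swap data[3],data[4] → 11 7 8 17 20 5 9 21 10 14 3 15 19
j=5: data[5]=5 ≤ 19 → i=4, swap data[4],data[5] → 11 7 8 17 5 20 9 21 10 14 3 15 19
j=6: data[6]=9 ≤ 19 → i=5, swap data[5],data[6] → 11 7 8 17 5 9 20 21 10 14 3 15 19
j=7: data[7]=21 > 19 → no swap
j=8: data[8]=10 ≤ 19 → i=6, swap data[6],data[8] → 11 7 8 17 5 9 10 21 20 14 3 15 19
j=9: data[9]=14 ≤ 19 → i=7, swap data[7],data[9] → 11 7 8 17 5 9 10 14 20 21 3 15 19
j=10: data[10]=3 ≤ 19 → i=8, swap data[8],data[10] → 11 7 8 17 5 9 10 14 3 21 20 15 19
j=11: data[11]=15 ≤ 19 → i=9, swap data[9],data[11] → 11 7 8 17 5 9 10 14 3 15 20 21 19
final swap data[10],data[12] → 11 7 8 17 5 9 10 14 3 15 19 21 20; return 10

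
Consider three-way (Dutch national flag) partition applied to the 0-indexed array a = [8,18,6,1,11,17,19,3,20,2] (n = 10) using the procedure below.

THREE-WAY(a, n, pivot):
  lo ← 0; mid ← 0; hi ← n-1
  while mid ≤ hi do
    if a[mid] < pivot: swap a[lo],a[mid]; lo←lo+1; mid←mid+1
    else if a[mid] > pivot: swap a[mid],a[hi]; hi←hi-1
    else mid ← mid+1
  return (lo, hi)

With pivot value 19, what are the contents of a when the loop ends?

[8,18,6,1,11,17,3,2,19,20]

pivot = 19; lo=0, mid=0, hi=9
a[mid]=8<19: swap a[0],a[0]; lo=1,mid=1 → [8,18,6,1,11,17,19,3,20,2]
a[mid]=18<19: swap a[1],a[1]; lo=2,mid=2 → [8,18,6,1,11,17,19,3,20,2]
a[mid]=6<19: swap a[2],a[2]; lo=3,mid=3 → [8,18,6,1,11,17,19,3,20,2]
a[mid]=1<19: swap a[3],a[3]; lo=4,mid=4 → [8,18,6,1,11,17,19,3,20,2]
a[mid]=11<19: swap a[4],a[4]; lo=5,mid=5 → [8,18,6,1,11,17,19,3,20,2]
a[mid]=17<19: swap a[5],a[5]; lo=6,mid=6 → [8,18,6,1,11,17,19,3,20,2]
a[mid]=19=19: mid=7
a[mid]=3<19: swap a[6],a[7]; lo=7,mid=8 → [8,18,6,1,11,17,3,19,20,2]
a[mid]=20>19: swap a[8],a[9]; hi=8 → [8,18,6,1,11,17,3,19,2,20]
a[mid]=2<19: swap a[7],a[8]; lo=8,mid=9 → [8,18,6,1,11,17,3,2,19,20]
end: lo=8, hi=8; a = [8,18,6,1,11,17,3,2,19,20]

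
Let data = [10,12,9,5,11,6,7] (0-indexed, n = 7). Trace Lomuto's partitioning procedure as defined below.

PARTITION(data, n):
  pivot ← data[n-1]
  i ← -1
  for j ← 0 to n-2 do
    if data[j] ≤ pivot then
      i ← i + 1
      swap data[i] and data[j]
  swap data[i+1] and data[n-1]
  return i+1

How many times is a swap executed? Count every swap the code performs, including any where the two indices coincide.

3

pivot = data[6] = 7; i = -1
j=0: data[0]=10 > 7 → no swap
j=1: data[1]=12 > 7 → no swap
j=2: data[2]=9 > 7 → no swap
j=3: data[3]=5 ≤ 7 → i=0, swap data[0],data[3] → [5,12,9,10,11,6,7]
j=4: data[4]=11 > 7 → no swap
j=5: data[5]=6 ≤ 7 → i=1, swap data[1],data[5] → [5,6,9,10,11,12,7]
final swap data[2],data[6] → [5,6,7,10,11,12,9]; return 2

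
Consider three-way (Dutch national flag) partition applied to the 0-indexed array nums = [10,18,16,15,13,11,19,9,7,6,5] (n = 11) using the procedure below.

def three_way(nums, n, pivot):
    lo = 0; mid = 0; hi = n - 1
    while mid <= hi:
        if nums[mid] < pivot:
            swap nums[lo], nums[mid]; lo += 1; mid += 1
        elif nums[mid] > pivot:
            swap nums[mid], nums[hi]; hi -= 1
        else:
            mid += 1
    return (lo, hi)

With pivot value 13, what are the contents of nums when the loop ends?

lo=0 mid=0 hi=10
10<13: swap(0,0), lo=1 mid=1 ⇒ [10,18,16,15,13,11,19,9,7,6,5]
18>13: swap(1,10), hi=9 ⇒ [10,5,16,15,13,11,19,9,7,6,18]
5<13: swap(1,1), lo=2 mid=2 ⇒ [10,5,16,15,13,11,19,9,7,6,18]
16>13: swap(2,9), hi=8 ⇒ [10,5,6,15,13,11,19,9,7,16,18]
6<13: swap(2,2), lo=3 mid=3 ⇒ [10,5,6,15,13,11,19,9,7,16,18]
15>13: swap(3,8), hi=7 ⇒ [10,5,6,7,13,11,19,9,15,16,18]
7<13: swap(3,3), lo=4 mid=4 ⇒ [10,5,6,7,13,11,19,9,15,16,18]
13=13: mid=5
11<13: swap(4,5), lo=5 mid=6 ⇒ [10,5,6,7,11,13,19,9,15,16,18]
19>13: swap(6,7), hi=6 ⇒ [10,5,6,7,11,13,9,19,15,16,18]
9<13: swap(5,6), lo=6 mid=7 ⇒ [10,5,6,7,11,9,13,19,15,16,18]
done. lo=6 hi=6; nums=[10,5,6,7,11,9,13,19,15,16,18]

[10,5,6,7,11,9,13,19,15,16,18]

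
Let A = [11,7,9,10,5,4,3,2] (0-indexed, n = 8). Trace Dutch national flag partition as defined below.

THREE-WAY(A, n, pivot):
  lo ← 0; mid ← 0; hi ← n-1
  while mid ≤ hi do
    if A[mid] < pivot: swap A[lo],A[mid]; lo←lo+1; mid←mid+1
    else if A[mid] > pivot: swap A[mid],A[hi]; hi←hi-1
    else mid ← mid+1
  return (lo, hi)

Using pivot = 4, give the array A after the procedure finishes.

pivot = 4; lo=0, mid=0, hi=7
A[mid]=11>4: swap A[0],A[7]; hi=6 → [2,7,9,10,5,4,3,11]
A[mid]=2<4: swap A[0],A[0]; lo=1,mid=1 → [2,7,9,10,5,4,3,11]
A[mid]=7>4: swap A[1],A[6]; hi=5 → [2,3,9,10,5,4,7,11]
A[mid]=3<4: swap A[1],A[1]; lo=2,mid=2 → [2,3,9,10,5,4,7,11]
A[mid]=9>4: swap A[2],A[5]; hi=4 → [2,3,4,10,5,9,7,11]
A[mid]=4=4: mid=3
A[mid]=10>4: swap A[3],A[4]; hi=3 → [2,3,4,5,10,9,7,11]
A[mid]=5>4: swap A[3],A[3]; hi=2 → [2,3,4,5,10,9,7,11]
end: lo=2, hi=2; A = [2,3,4,5,10,9,7,11]

[2,3,4,5,10,9,7,11]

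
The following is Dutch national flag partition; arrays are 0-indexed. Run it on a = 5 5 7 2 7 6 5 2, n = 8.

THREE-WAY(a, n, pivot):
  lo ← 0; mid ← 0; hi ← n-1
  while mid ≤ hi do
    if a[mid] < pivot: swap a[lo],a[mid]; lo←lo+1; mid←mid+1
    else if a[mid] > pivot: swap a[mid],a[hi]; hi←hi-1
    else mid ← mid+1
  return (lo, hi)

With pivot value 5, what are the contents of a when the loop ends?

pivot = 5; lo=0, mid=0, hi=7
a[mid]=5=5: mid=1
a[mid]=5=5: mid=2
a[mid]=7>5: swap a[2],a[7]; hi=6 → 5 5 2 2 7 6 5 7
a[mid]=2<5: swap a[0],a[2]; lo=1,mid=3 → 2 5 5 2 7 6 5 7
a[mid]=2<5: swap a[1],a[3]; lo=2,mid=4 → 2 2 5 5 7 6 5 7
a[mid]=7>5: swap a[4],a[6]; hi=5 → 2 2 5 5 5 6 7 7
a[mid]=5=5: mid=5
a[mid]=6>5: swap a[5],a[5]; hi=4 → 2 2 5 5 5 6 7 7
end: lo=2, hi=4; a = 2 2 5 5 5 6 7 7

2 2 5 5 5 6 7 7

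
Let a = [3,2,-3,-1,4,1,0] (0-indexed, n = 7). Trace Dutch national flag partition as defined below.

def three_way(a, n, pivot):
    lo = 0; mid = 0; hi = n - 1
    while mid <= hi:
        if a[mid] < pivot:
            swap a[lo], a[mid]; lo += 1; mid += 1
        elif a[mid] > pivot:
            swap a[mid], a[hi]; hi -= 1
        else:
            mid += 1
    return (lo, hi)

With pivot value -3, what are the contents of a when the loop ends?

[-3,2,-1,4,1,0,3]

pivot = -3; lo=0, mid=0, hi=6
a[mid]=3>-3: swap a[0],a[6]; hi=5 → [0,2,-3,-1,4,1,3]
a[mid]=0>-3: swap a[0],a[5]; hi=4 → [1,2,-3,-1,4,0,3]
a[mid]=1>-3: swap a[0],a[4]; hi=3 → [4,2,-3,-1,1,0,3]
a[mid]=4>-3: swap a[0],a[3]; hi=2 → [-1,2,-3,4,1,0,3]
a[mid]=-1>-3: swap a[0],a[2]; hi=1 → [-3,2,-1,4,1,0,3]
a[mid]=-3=-3: mid=1
a[mid]=2>-3: swap a[1],a[1]; hi=0 → [-3,2,-1,4,1,0,3]
end: lo=0, hi=0; a = [-3,2,-1,4,1,0,3]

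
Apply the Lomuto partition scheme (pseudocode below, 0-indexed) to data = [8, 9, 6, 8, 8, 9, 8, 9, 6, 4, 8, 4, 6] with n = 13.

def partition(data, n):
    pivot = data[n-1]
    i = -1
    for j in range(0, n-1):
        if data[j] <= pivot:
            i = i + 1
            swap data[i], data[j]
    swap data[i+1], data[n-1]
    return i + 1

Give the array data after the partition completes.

[6, 6, 4, 4, 6, 9, 8, 9, 9, 8, 8, 8, 8]

pivot=6, i=-1
j=0: 8>6, skip
j=1: 9>6, skip
j=2: 6≤6, i=0, swap(0,2) ⇒ [6, 9, 8, 8, 8, 9, 8, 9, 6, 4, 8, 4, 6]
j=3: 8>6, skip
j=4: 8>6, skip
j=5: 9>6, skip
j=6: 8>6, skip
j=7: 9>6, skip
j=8: 6≤6, i=1, swap(1,8) ⇒ [6, 6, 8, 8, 8, 9, 8, 9, 9, 4, 8, 4, 6]
j=9: 4≤6, i=2, swap(2,9) ⇒ [6, 6, 4, 8, 8, 9, 8, 9, 9, 8, 8, 4, 6]
j=10: 8>6, skip
j=11: 4≤6, i=3, swap(3,11) ⇒ [6, 6, 4, 4, 8, 9, 8, 9, 9, 8, 8, 8, 6]
swap(4,12) ⇒ [6, 6, 4, 4, 6, 9, 8, 9, 9, 8, 8, 8, 8]; return 4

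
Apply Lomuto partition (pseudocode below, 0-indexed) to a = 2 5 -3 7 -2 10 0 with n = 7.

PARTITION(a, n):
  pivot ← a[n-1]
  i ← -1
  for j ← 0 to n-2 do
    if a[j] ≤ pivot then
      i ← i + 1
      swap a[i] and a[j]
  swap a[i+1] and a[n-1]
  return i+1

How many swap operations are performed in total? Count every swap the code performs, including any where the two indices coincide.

3

pivot=0, i=-1
j=0: 2>0, skip
j=1: 5>0, skip
j=2: -3≤0, i=0, swap(0,2) ⇒ -3 5 2 7 -2 10 0
j=3: 7>0, skip
j=4: -2≤0, i=1, swap(1,4) ⇒ -3 -2 2 7 5 10 0
j=5: 10>0, skip
swap(2,6) ⇒ -3 -2 0 7 5 10 2; return 2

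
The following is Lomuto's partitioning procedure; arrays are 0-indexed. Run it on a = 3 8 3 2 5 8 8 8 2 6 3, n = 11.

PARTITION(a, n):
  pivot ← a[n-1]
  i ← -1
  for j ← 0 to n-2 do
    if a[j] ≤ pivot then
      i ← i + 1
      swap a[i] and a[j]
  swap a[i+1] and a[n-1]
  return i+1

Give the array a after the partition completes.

pivot=3, i=-1
j=0: 3≤3, i=0, swap(0,0) ⇒ 3 8 3 2 5 8 8 8 2 6 3
j=1: 8>3, skip
j=2: 3≤3, i=1, swap(1,2) ⇒ 3 3 8 2 5 8 8 8 2 6 3
j=3: 2≤3, i=2, swap(2,3) ⇒ 3 3 2 8 5 8 8 8 2 6 3
j=4: 5>3, skip
j=5: 8>3, skip
j=6: 8>3, skip
j=7: 8>3, skip
j=8: 2≤3, i=3, swap(3,8) ⇒ 3 3 2 2 5 8 8 8 8 6 3
j=9: 6>3, skip
swap(4,10) ⇒ 3 3 2 2 3 8 8 8 8 6 5; return 4

3 3 2 2 3 8 8 8 8 6 5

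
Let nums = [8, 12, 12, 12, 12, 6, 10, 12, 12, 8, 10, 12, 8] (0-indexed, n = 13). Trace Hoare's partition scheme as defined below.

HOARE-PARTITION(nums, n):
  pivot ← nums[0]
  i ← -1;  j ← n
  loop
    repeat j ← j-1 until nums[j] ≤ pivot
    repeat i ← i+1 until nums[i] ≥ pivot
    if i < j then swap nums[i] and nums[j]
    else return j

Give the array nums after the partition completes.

pivot = nums[0] = 8; i = -1, j = 13
j→12 (nums[12]=8≤8), i→0 (nums[0]=8≥8); i<j, swap → [8, 12, 12, 12, 12, 6, 10, 12, 12, 8, 10, 12, 8]
j→9 (nums[9]=8≤8), i→1 (nums[1]=12≥8); i<j, swap → [8, 8, 12, 12, 12, 6, 10, 12, 12, 12, 10, 12, 8]
j→5 (nums[5]=6≤8), i→2 (nums[2]=12≥8); i<j, swap → [8, 8, 6, 12, 12, 12, 10, 12, 12, 12, 10, 12, 8]
j→2, i→3; i≥j, return j=2. nums = [8, 8, 6, 12, 12, 12, 10, 12, 12, 12, 10, 12, 8]

[8, 8, 6, 12, 12, 12, 10, 12, 12, 12, 10, 12, 8]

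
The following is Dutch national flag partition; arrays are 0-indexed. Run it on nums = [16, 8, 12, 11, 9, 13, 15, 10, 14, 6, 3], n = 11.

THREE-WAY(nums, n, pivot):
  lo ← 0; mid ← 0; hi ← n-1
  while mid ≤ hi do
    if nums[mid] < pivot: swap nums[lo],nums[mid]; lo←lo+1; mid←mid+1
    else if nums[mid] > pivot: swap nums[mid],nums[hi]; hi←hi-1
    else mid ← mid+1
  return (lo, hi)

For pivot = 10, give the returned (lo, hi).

(4, 4)

pivot = 10; lo=0, mid=0, hi=10
nums[mid]=16>10: swap nums[0],nums[10]; hi=9 → [3, 8, 12, 11, 9, 13, 15, 10, 14, 6, 16]
nums[mid]=3<10: swap nums[0],nums[0]; lo=1,mid=1 → [3, 8, 12, 11, 9, 13, 15, 10, 14, 6, 16]
nums[mid]=8<10: swap nums[1],nums[1]; lo=2,mid=2 → [3, 8, 12, 11, 9, 13, 15, 10, 14, 6, 16]
nums[mid]=12>10: swap nums[2],nums[9]; hi=8 → [3, 8, 6, 11, 9, 13, 15, 10, 14, 12, 16]
nums[mid]=6<10: swap nums[2],nums[2]; lo=3,mid=3 → [3, 8, 6, 11, 9, 13, 15, 10, 14, 12, 16]
nums[mid]=11>10: swap nums[3],nums[8]; hi=7 → [3, 8, 6, 14, 9, 13, 15, 10, 11, 12, 16]
nums[mid]=14>10: swap nums[3],nums[7]; hi=6 → [3, 8, 6, 10, 9, 13, 15, 14, 11, 12, 16]
nums[mid]=10=10: mid=4
nums[mid]=9<10: swap nums[3],nums[4]; lo=4,mid=5 → [3, 8, 6, 9, 10, 13, 15, 14, 11, 12, 16]
nums[mid]=13>10: swap nums[5],nums[6]; hi=5 → [3, 8, 6, 9, 10, 15, 13, 14, 11, 12, 16]
nums[mid]=15>10: swap nums[5],nums[5]; hi=4 → [3, 8, 6, 9, 10, 15, 13, 14, 11, 12, 16]
end: lo=4, hi=4; nums = [3, 8, 6, 9, 10, 15, 13, 14, 11, 12, 16]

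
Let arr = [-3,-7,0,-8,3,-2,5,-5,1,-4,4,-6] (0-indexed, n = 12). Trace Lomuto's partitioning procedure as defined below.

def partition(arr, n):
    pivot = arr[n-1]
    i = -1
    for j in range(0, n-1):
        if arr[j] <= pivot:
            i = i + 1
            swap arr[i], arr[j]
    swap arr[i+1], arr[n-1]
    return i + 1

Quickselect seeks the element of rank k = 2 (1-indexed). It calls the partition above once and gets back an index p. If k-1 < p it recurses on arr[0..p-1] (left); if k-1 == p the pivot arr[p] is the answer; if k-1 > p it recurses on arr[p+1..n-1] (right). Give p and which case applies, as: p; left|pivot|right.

2; left

pivot=-6, i=-1
j=0: -3>-6, skip
j=1: -7≤-6, i=0, swap(0,1) ⇒ [-7,-3,0,-8,3,-2,5,-5,1,-4,4,-6]
j=2: 0>-6, skip
j=3: -8≤-6, i=1, swap(1,3) ⇒ [-7,-8,0,-3,3,-2,5,-5,1,-4,4,-6]
j=4: 3>-6, skip
j=5: -2>-6, skip
j=6: 5>-6, skip
j=7: -5>-6, skip
j=8: 1>-6, skip
j=9: -4>-6, skip
j=10: 4>-6, skip
swap(2,11) ⇒ [-7,-8,-6,-3,3,-2,5,-5,1,-4,4,0]; return 2
p = 2; k-1 = 1 < 2 ⇒ left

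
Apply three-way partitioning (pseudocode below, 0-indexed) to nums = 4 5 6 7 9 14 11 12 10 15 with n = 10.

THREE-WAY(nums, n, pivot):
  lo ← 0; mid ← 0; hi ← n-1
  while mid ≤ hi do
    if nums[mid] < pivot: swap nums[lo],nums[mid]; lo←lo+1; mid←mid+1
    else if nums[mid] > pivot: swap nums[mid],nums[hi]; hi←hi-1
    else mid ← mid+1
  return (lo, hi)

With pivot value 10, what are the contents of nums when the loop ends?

pivot = 10; lo=0, mid=0, hi=9
nums[mid]=4<10: swap nums[0],nums[0]; lo=1,mid=1 → 4 5 6 7 9 14 11 12 10 15
nums[mid]=5<10: swap nums[1],nums[1]; lo=2,mid=2 → 4 5 6 7 9 14 11 12 10 15
nums[mid]=6<10: swap nums[2],nums[2]; lo=3,mid=3 → 4 5 6 7 9 14 11 12 10 15
nums[mid]=7<10: swap nums[3],nums[3]; lo=4,mid=4 → 4 5 6 7 9 14 11 12 10 15
nums[mid]=9<10: swap nums[4],nums[4]; lo=5,mid=5 → 4 5 6 7 9 14 11 12 10 15
nums[mid]=14>10: swap nums[5],nums[9]; hi=8 → 4 5 6 7 9 15 11 12 10 14
nums[mid]=15>10: swap nums[5],nums[8]; hi=7 → 4 5 6 7 9 10 11 12 15 14
nums[mid]=10=10: mid=6
nums[mid]=11>10: swap nums[6],nums[7]; hi=6 → 4 5 6 7 9 10 12 11 15 14
nums[mid]=12>10: swap nums[6],nums[6]; hi=5 → 4 5 6 7 9 10 12 11 15 14
end: lo=5, hi=5; nums = 4 5 6 7 9 10 12 11 15 14

4 5 6 7 9 10 12 11 15 14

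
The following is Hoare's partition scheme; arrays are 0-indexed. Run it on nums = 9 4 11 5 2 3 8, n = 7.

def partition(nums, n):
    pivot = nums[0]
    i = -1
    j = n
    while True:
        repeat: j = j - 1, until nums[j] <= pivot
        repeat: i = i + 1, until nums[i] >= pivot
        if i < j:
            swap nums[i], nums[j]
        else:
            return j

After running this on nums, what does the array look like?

8 4 3 5 2 11 9

pivot = nums[0] = 9; i = -1, j = 7
j→6 (nums[6]=8≤9), i→0 (nums[0]=9≥9); i<j, swap → 8 4 11 5 2 3 9
j→5 (nums[5]=3≤9), i→2 (nums[2]=11≥9); i<j, swap → 8 4 3 5 2 11 9
j→4, i→5; i≥j, return j=4. nums = 8 4 3 5 2 11 9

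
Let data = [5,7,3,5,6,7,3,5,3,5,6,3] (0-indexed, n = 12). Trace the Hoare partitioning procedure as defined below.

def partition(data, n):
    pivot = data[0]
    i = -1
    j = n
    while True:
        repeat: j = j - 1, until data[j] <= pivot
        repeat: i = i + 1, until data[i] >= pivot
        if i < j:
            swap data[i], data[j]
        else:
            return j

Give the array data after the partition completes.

[3,5,3,3,5,3,7,6,5,7,6,5]

pivot=5
j stops at 11 (3), i stops at 0 (5); swap ⇒ [3,7,3,5,6,7,3,5,3,5,6,5]
j stops at 9 (5), i stops at 1 (7); swap ⇒ [3,5,3,5,6,7,3,5,3,7,6,5]
j stops at 8 (3), i stops at 3 (5); swap ⇒ [3,5,3,3,6,7,3,5,5,7,6,5]
j stops at 7 (5), i stops at 4 (6); swap ⇒ [3,5,3,3,5,7,3,6,5,7,6,5]
j stops at 6 (3), i stops at 5 (7); swap ⇒ [3,5,3,3,5,3,7,6,5,7,6,5]
j stops at 5, i stops at 6; i≥j ⇒ return 5. data=[3,5,3,3,5,3,7,6,5,7,6,5]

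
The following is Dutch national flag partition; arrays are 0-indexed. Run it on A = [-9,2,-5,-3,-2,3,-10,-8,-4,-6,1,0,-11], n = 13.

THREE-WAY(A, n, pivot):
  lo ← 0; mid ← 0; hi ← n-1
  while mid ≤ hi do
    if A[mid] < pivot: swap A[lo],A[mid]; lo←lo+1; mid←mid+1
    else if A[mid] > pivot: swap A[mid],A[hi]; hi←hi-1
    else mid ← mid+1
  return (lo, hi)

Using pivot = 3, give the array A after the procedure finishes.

[-9,2,-5,-3,-2,-10,-8,-4,-6,1,0,-11,3]

pivot = 3; lo=0, mid=0, hi=12
A[mid]=-9<3: swap A[0],A[0]; lo=1,mid=1 → [-9,2,-5,-3,-2,3,-10,-8,-4,-6,1,0,-11]
A[mid]=2<3: swap A[1],A[1]; lo=2,mid=2 → [-9,2,-5,-3,-2,3,-10,-8,-4,-6,1,0,-11]
A[mid]=-5<3: swap A[2],A[2]; lo=3,mid=3 → [-9,2,-5,-3,-2,3,-10,-8,-4,-6,1,0,-11]
A[mid]=-3<3: swap A[3],A[3]; lo=4,mid=4 → [-9,2,-5,-3,-2,3,-10,-8,-4,-6,1,0,-11]
A[mid]=-2<3: swap A[4],A[4]; lo=5,mid=5 → [-9,2,-5,-3,-2,3,-10,-8,-4,-6,1,0,-11]
A[mid]=3=3: mid=6
A[mid]=-10<3: swap A[5],A[6]; lo=6,mid=7 → [-9,2,-5,-3,-2,-10,3,-8,-4,-6,1,0,-11]
A[mid]=-8<3: swap A[6],A[7]; lo=7,mid=8 → [-9,2,-5,-3,-2,-10,-8,3,-4,-6,1,0,-11]
A[mid]=-4<3: swap A[7],A[8]; lo=8,mid=9 → [-9,2,-5,-3,-2,-10,-8,-4,3,-6,1,0,-11]
A[mid]=-6<3: swap A[8],A[9]; lo=9,mid=10 → [-9,2,-5,-3,-2,-10,-8,-4,-6,3,1,0,-11]
A[mid]=1<3: swap A[9],A[10]; lo=10,mid=11 → [-9,2,-5,-3,-2,-10,-8,-4,-6,1,3,0,-11]
A[mid]=0<3: swap A[10],A[11]; lo=11,mid=12 → [-9,2,-5,-3,-2,-10,-8,-4,-6,1,0,3,-11]
A[mid]=-11<3: swap A[11],A[12]; lo=12,mid=13 → [-9,2,-5,-3,-2,-10,-8,-4,-6,1,0,-11,3]
end: lo=12, hi=12; A = [-9,2,-5,-3,-2,-10,-8,-4,-6,1,0,-11,3]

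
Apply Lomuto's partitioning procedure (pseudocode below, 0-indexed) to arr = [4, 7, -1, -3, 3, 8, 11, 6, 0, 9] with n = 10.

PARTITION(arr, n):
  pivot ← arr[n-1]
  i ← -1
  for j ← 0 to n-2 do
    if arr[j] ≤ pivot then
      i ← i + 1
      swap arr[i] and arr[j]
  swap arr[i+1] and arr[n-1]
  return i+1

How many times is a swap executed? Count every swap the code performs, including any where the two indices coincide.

9

pivot=9, i=-1
j=0: 4≤9, i=0, swap(0,0) ⇒ [4, 7, -1, -3, 3, 8, 11, 6, 0, 9]
j=1: 7≤9, i=1, swap(1,1) ⇒ [4, 7, -1, -3, 3, 8, 11, 6, 0, 9]
j=2: -1≤9, i=2, swap(2,2) ⇒ [4, 7, -1, -3, 3, 8, 11, 6, 0, 9]
j=3: -3≤9, i=3, swap(3,3) ⇒ [4, 7, -1, -3, 3, 8, 11, 6, 0, 9]
j=4: 3≤9, i=4, swap(4,4) ⇒ [4, 7, -1, -3, 3, 8, 11, 6, 0, 9]
j=5: 8≤9, i=5, swap(5,5) ⇒ [4, 7, -1, -3, 3, 8, 11, 6, 0, 9]
j=6: 11>9, skip
j=7: 6≤9, i=6, swap(6,7) ⇒ [4, 7, -1, -3, 3, 8, 6, 11, 0, 9]
j=8: 0≤9, i=7, swap(7,8) ⇒ [4, 7, -1, -3, 3, 8, 6, 0, 11, 9]
swap(8,9) ⇒ [4, 7, -1, -3, 3, 8, 6, 0, 9, 11]; return 8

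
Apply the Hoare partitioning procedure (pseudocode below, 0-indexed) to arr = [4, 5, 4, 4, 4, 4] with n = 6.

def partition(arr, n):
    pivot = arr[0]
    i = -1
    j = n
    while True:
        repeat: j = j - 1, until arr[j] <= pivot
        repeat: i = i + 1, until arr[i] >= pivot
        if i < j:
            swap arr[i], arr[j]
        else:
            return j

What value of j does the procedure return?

2

pivot = arr[0] = 4; i = -1, j = 6
j→5 (arr[5]=4≤4), i→0 (arr[0]=4≥4); i<j, swap → [4, 5, 4, 4, 4, 4]
j→4 (arr[4]=4≤4), i→1 (arr[1]=5≥4); i<j, swap → [4, 4, 4, 4, 5, 4]
j→3 (arr[3]=4≤4), i→2 (arr[2]=4≥4); i<j, swap → [4, 4, 4, 4, 5, 4]
j→2, i→3; i≥j, return j=2. arr = [4, 4, 4, 4, 5, 4]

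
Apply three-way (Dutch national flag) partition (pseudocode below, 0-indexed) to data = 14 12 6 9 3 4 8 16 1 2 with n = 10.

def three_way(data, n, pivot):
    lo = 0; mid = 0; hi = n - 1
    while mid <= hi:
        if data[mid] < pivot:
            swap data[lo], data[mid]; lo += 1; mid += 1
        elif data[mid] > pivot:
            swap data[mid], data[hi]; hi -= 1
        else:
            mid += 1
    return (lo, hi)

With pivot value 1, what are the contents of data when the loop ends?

1 6 9 3 4 8 16 12 2 14

pivot = 1; lo=0, mid=0, hi=9
data[mid]=14>1: swap data[0],data[9]; hi=8 → 2 12 6 9 3 4 8 16 1 14
data[mid]=2>1: swap data[0],data[8]; hi=7 → 1 12 6 9 3 4 8 16 2 14
data[mid]=1=1: mid=1
data[mid]=12>1: swap data[1],data[7]; hi=6 → 1 16 6 9 3 4 8 12 2 14
data[mid]=16>1: swap data[1],data[6]; hi=5 → 1 8 6 9 3 4 16 12 2 14
data[mid]=8>1: swap data[1],data[5]; hi=4 → 1 4 6 9 3 8 16 12 2 14
data[mid]=4>1: swap data[1],data[4]; hi=3 → 1 3 6 9 4 8 16 12 2 14
data[mid]=3>1: swap data[1],data[3]; hi=2 → 1 9 6 3 4 8 16 12 2 14
data[mid]=9>1: swap data[1],data[2]; hi=1 → 1 6 9 3 4 8 16 12 2 14
data[mid]=6>1: swap data[1],data[1]; hi=0 → 1 6 9 3 4 8 16 12 2 14
end: lo=0, hi=0; data = 1 6 9 3 4 8 16 12 2 14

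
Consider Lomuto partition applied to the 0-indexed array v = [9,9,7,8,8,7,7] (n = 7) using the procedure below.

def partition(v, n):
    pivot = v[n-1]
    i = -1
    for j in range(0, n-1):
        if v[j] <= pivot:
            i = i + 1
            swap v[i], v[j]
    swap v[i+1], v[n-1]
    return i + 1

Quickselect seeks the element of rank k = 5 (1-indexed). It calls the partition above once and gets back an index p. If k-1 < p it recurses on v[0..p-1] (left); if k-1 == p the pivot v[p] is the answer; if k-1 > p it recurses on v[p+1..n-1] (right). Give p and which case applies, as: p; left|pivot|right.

pivot = v[6] = 7; i = -1
j=0: v[0]=9 > 7 → no swap
j=1: v[1]=9 > 7 → no swap
j=2: v[2]=7 ≤ 7 → i=0, swap v[0],v[2] → [7,9,9,8,8,7,7]
j=3: v[3]=8 > 7 → no swap
j=4: v[4]=8 > 7 → no swap
j=5: v[5]=7 ≤ 7 → i=1, swap v[1],v[5] → [7,7,9,8,8,9,7]
final swap v[2],v[6] → [7,7,7,8,8,9,9]; return 2
p = 2; k-1 = 4 > 2 ⇒ right

2; right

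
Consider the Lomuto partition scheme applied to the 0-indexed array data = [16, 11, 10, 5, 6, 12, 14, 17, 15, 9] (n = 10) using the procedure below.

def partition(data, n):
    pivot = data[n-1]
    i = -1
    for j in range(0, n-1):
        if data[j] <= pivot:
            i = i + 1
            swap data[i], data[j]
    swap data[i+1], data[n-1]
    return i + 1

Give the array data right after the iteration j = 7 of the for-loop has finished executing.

pivot=9, i=-1
j=0: 16>9, skip
j=1: 11>9, skip
j=2: 10>9, skip
j=3: 5≤9, i=0, swap(0,3) ⇒ [5, 11, 10, 16, 6, 12, 14, 17, 15, 9]
j=4: 6≤9, i=1, swap(1,4) ⇒ [5, 6, 10, 16, 11, 12, 14, 17, 15, 9]
j=5: 12>9, skip
j=6: 14>9, skip
j=7: 17>9, skip
(after j=7) data = [5, 6, 10, 16, 11, 12, 14, 17, 15, 9]

[5, 6, 10, 16, 11, 12, 14, 17, 15, 9]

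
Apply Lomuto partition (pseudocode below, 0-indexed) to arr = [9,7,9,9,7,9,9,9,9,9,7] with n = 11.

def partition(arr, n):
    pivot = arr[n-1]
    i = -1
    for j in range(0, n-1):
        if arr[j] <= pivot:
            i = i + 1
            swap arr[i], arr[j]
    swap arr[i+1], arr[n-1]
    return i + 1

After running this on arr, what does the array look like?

[7,7,7,9,9,9,9,9,9,9,9]

pivot=7, i=-1
j=0: 9>7, skip
j=1: 7≤7, i=0, swap(0,1) ⇒ [7,9,9,9,7,9,9,9,9,9,7]
j=2: 9>7, skip
j=3: 9>7, skip
j=4: 7≤7, i=1, swap(1,4) ⇒ [7,7,9,9,9,9,9,9,9,9,7]
j=5: 9>7, skip
j=6: 9>7, skip
j=7: 9>7, skip
j=8: 9>7, skip
j=9: 9>7, skip
swap(2,10) ⇒ [7,7,7,9,9,9,9,9,9,9,9]; return 2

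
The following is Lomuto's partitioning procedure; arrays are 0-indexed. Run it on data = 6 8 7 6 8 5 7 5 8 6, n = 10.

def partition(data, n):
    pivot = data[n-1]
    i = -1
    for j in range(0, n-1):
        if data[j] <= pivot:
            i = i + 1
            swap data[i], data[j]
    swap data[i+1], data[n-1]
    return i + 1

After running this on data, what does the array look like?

6 6 5 5 6 7 7 8 8 8

pivot = data[9] = 6; i = -1
j=0: data[0]=6 ≤ 6 → i=0, swap data[0],data[0] (no change) → 6 8 7 6 8 5 7 5 8 6
j=1: data[1]=8 > 6 → no swap
j=2: data[2]=7 > 6 → no swap
j=3: data[3]=6 ≤ 6 → i=1, swap data[1],data[3] → 6 6 7 8 8 5 7 5 8 6
j=4: data[4]=8 > 6 → no swap
j=5: data[5]=5 ≤ 6 → i=2, swap data[2],data[5] → 6 6 5 8 8 7 7 5 8 6
j=6: data[6]=7 > 6 → no swap
j=7: data[7]=5 ≤ 6 → i=3, swap data[3],data[7] → 6 6 5 5 8 7 7 8 8 6
j=8: data[8]=8 > 6 → no swap
final swap data[4],data[9] → 6 6 5 5 6 7 7 8 8 8; return 4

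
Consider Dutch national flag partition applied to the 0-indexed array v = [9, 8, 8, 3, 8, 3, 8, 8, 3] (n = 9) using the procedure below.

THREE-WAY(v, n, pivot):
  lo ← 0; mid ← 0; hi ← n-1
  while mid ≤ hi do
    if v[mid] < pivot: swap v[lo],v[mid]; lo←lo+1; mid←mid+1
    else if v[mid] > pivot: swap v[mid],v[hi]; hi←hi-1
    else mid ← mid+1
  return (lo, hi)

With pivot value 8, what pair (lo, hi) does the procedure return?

pivot = 8; lo=0, mid=0, hi=8
v[mid]=9>8: swap v[0],v[8]; hi=7 → [3, 8, 8, 3, 8, 3, 8, 8, 9]
v[mid]=3<8: swap v[0],v[0]; lo=1,mid=1 → [3, 8, 8, 3, 8, 3, 8, 8, 9]
v[mid]=8=8: mid=2
v[mid]=8=8: mid=3
v[mid]=3<8: swap v[1],v[3]; lo=2,mid=4 → [3, 3, 8, 8, 8, 3, 8, 8, 9]
v[mid]=8=8: mid=5
v[mid]=3<8: swap v[2],v[5]; lo=3,mid=6 → [3, 3, 3, 8, 8, 8, 8, 8, 9]
v[mid]=8=8: mid=7
v[mid]=8=8: mid=8
end: lo=3, hi=7; v = [3, 3, 3, 8, 8, 8, 8, 8, 9]

(3, 7)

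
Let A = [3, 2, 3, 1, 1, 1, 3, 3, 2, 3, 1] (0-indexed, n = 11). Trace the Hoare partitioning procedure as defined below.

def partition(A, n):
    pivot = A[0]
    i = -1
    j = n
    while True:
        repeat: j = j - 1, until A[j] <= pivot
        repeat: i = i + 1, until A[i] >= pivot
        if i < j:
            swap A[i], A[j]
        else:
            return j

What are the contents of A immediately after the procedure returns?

[1, 2, 3, 1, 1, 1, 2, 3, 3, 3, 3]

pivot=3
j stops at 10 (1), i stops at 0 (3); swap ⇒ [1, 2, 3, 1, 1, 1, 3, 3, 2, 3, 3]
j stops at 9 (3), i stops at 2 (3); swap ⇒ [1, 2, 3, 1, 1, 1, 3, 3, 2, 3, 3]
j stops at 8 (2), i stops at 6 (3); swap ⇒ [1, 2, 3, 1, 1, 1, 2, 3, 3, 3, 3]
j stops at 7, i stops at 7; i≥j ⇒ return 7. A=[1, 2, 3, 1, 1, 1, 2, 3, 3, 3, 3]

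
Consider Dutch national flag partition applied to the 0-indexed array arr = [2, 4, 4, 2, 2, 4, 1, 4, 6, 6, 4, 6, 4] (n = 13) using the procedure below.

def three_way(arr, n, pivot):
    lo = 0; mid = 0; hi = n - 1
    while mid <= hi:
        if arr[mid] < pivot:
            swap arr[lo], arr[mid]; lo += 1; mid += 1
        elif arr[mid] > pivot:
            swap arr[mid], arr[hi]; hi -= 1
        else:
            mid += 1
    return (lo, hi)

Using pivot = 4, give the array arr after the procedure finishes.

[2, 2, 2, 1, 4, 4, 4, 4, 4, 4, 6, 6, 6]

pivot = 4; lo=0, mid=0, hi=12
arr[mid]=2<4: swap arr[0],arr[0]; lo=1,mid=1 → [2, 4, 4, 2, 2, 4, 1, 4, 6, 6, 4, 6, 4]
arr[mid]=4=4: mid=2
arr[mid]=4=4: mid=3
arr[mid]=2<4: swap arr[1],arr[3]; lo=2,mid=4 → [2, 2, 4, 4, 2, 4, 1, 4, 6, 6, 4, 6, 4]
arr[mid]=2<4: swap arr[2],arr[4]; lo=3,mid=5 → [2, 2, 2, 4, 4, 4, 1, 4, 6, 6, 4, 6, 4]
arr[mid]=4=4: mid=6
arr[mid]=1<4: swap arr[3],arr[6]; lo=4,mid=7 → [2, 2, 2, 1, 4, 4, 4, 4, 6, 6, 4, 6, 4]
arr[mid]=4=4: mid=8
arr[mid]=6>4: swap arr[8],arr[12]; hi=11 → [2, 2, 2, 1, 4, 4, 4, 4, 4, 6, 4, 6, 6]
arr[mid]=4=4: mid=9
arr[mid]=6>4: swap arr[9],arr[11]; hi=10 → [2, 2, 2, 1, 4, 4, 4, 4, 4, 6, 4, 6, 6]
arr[mid]=6>4: swap arr[9],arr[10]; hi=9 → [2, 2, 2, 1, 4, 4, 4, 4, 4, 4, 6, 6, 6]
arr[mid]=4=4: mid=10
end: lo=4, hi=9; arr = [2, 2, 2, 1, 4, 4, 4, 4, 4, 4, 6, 6, 6]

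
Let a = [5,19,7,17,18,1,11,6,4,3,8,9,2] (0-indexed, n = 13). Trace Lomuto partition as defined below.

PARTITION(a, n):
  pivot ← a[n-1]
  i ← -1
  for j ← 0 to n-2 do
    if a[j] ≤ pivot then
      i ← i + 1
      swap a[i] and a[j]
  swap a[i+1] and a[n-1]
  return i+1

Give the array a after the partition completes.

pivot = a[12] = 2; i = -1
j=0: a[0]=5 > 2 → no swap
j=1: a[1]=19 > 2 → no swap
j=2: a[2]=7 > 2 → no swap
j=3: a[3]=17 > 2 → no swap
j=4: a[4]=18 > 2 → no swap
j=5: a[5]=1 ≤ 2 → i=0, swap a[0],a[5] → [1,19,7,17,18,5,11,6,4,3,8,9,2]
j=6: a[6]=11 > 2 → no swap
j=7: a[7]=6 > 2 → no swap
j=8: a[8]=4 > 2 → no swap
j=9: a[9]=3 > 2 → no swap
j=10: a[10]=8 > 2 → no swap
j=11: a[11]=9 > 2 → no swap
final swap a[1],a[12] → [1,2,7,17,18,5,11,6,4,3,8,9,19]; return 1

[1,2,7,17,18,5,11,6,4,3,8,9,19]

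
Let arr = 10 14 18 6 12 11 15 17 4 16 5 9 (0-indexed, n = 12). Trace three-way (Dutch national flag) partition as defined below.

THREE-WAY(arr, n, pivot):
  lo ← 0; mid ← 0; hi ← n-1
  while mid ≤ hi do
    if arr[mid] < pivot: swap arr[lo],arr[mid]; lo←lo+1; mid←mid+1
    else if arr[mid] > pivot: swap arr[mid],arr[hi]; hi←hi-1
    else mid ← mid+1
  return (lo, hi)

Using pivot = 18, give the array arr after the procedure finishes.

10 14 6 12 11 15 17 4 16 5 9 18

lo=0 mid=0 hi=11
10<18: swap(0,0), lo=1 mid=1 ⇒ 10 14 18 6 12 11 15 17 4 16 5 9
14<18: swap(1,1), lo=2 mid=2 ⇒ 10 14 18 6 12 11 15 17 4 16 5 9
18=18: mid=3
6<18: swap(2,3), lo=3 mid=4 ⇒ 10 14 6 18 12 11 15 17 4 16 5 9
12<18: swap(3,4), lo=4 mid=5 ⇒ 10 14 6 12 18 11 15 17 4 16 5 9
11<18: swap(4,5), lo=5 mid=6 ⇒ 10 14 6 12 11 18 15 17 4 16 5 9
15<18: swap(5,6), lo=6 mid=7 ⇒ 10 14 6 12 11 15 18 17 4 16 5 9
17<18: swap(6,7), lo=7 mid=8 ⇒ 10 14 6 12 11 15 17 18 4 16 5 9
4<18: swap(7,8), lo=8 mid=9 ⇒ 10 14 6 12 11 15 17 4 18 16 5 9
16<18: swap(8,9), lo=9 mid=10 ⇒ 10 14 6 12 11 15 17 4 16 18 5 9
5<18: swap(9,10), lo=10 mid=11 ⇒ 10 14 6 12 11 15 17 4 16 5 18 9
9<18: swap(10,11), lo=11 mid=12 ⇒ 10 14 6 12 11 15 17 4 16 5 9 18
done. lo=11 hi=11; arr=10 14 6 12 11 15 17 4 16 5 9 18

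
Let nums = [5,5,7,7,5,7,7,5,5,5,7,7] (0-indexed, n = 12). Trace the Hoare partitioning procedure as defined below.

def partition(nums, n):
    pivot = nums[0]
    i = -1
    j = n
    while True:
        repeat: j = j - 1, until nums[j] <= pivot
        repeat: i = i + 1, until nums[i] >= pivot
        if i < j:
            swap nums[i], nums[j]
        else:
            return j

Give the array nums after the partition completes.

pivot = nums[0] = 5; i = -1, j = 12
j→9 (nums[9]=5≤5), i→0 (nums[0]=5≥5); i<j, swap → [5,5,7,7,5,7,7,5,5,5,7,7]
j→8 (nums[8]=5≤5), i→1 (nums[1]=5≥5); i<j, swap → [5,5,7,7,5,7,7,5,5,5,7,7]
j→7 (nums[7]=5≤5), i→2 (nums[2]=7≥5); i<j, swap → [5,5,5,7,5,7,7,7,5,5,7,7]
j→4 (nums[4]=5≤5), i→3 (nums[3]=7≥5); i<j, swap → [5,5,5,5,7,7,7,7,5,5,7,7]
j→3, i→4; i≥j, return j=3. nums = [5,5,5,5,7,7,7,7,5,5,7,7]

[5,5,5,5,7,7,7,7,5,5,7,7]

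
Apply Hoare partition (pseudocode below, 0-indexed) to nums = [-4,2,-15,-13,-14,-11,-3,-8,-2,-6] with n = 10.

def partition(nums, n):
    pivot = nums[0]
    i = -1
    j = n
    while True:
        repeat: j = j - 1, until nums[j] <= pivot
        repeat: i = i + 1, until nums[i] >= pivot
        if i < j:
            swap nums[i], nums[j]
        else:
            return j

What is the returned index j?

5

pivot=-4
j stops at 9 (-6), i stops at 0 (-4); swap ⇒ [-6,2,-15,-13,-14,-11,-3,-8,-2,-4]
j stops at 7 (-8), i stops at 1 (2); swap ⇒ [-6,-8,-15,-13,-14,-11,-3,2,-2,-4]
j stops at 5, i stops at 6; i≥j ⇒ return 5. nums=[-6,-8,-15,-13,-14,-11,-3,2,-2,-4]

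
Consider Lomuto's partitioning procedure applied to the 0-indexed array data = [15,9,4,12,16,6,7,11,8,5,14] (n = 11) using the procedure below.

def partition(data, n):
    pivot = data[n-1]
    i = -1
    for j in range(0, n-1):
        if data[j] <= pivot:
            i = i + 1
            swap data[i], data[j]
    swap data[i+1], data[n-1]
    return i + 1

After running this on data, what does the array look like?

pivot=14, i=-1
j=0: 15>14, skip
j=1: 9≤14, i=0, swap(0,1) ⇒ [9,15,4,12,16,6,7,11,8,5,14]
j=2: 4≤14, i=1, swap(1,2) ⇒ [9,4,15,12,16,6,7,11,8,5,14]
j=3: 12≤14, i=2, swap(2,3) ⇒ [9,4,12,15,16,6,7,11,8,5,14]
j=4: 16>14, skip
j=5: 6≤14, i=3, swap(3,5) ⇒ [9,4,12,6,16,15,7,11,8,5,14]
j=6: 7≤14, i=4, swap(4,6) ⇒ [9,4,12,6,7,15,16,11,8,5,14]
j=7: 11≤14, i=5, swap(5,7) ⇒ [9,4,12,6,7,11,16,15,8,5,14]
j=8: 8≤14, i=6, swap(6,8) ⇒ [9,4,12,6,7,11,8,15,16,5,14]
j=9: 5≤14, i=7, swap(7,9) ⇒ [9,4,12,6,7,11,8,5,16,15,14]
swap(8,10) ⇒ [9,4,12,6,7,11,8,5,14,15,16]; return 8

[9,4,12,6,7,11,8,5,14,15,16]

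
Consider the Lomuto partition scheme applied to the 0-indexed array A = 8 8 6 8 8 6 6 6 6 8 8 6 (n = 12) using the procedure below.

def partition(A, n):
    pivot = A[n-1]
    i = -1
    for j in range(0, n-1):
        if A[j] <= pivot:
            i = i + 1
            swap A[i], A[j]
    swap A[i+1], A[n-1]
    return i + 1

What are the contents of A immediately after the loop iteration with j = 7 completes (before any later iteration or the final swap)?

6 6 6 6 8 8 8 8 6 8 8 6

pivot=6, i=-1
j=0: 8>6, skip
j=1: 8>6, skip
j=2: 6≤6, i=0, swap(0,2) ⇒ 6 8 8 8 8 6 6 6 6 8 8 6
j=3: 8>6, skip
j=4: 8>6, skip
j=5: 6≤6, i=1, swap(1,5) ⇒ 6 6 8 8 8 8 6 6 6 8 8 6
j=6: 6≤6, i=2, swap(2,6) ⇒ 6 6 6 8 8 8 8 6 6 8 8 6
j=7: 6≤6, i=3, swap(3,7) ⇒ 6 6 6 6 8 8 8 8 6 8 8 6
(after j=7) A = 6 6 6 6 8 8 8 8 6 8 8 6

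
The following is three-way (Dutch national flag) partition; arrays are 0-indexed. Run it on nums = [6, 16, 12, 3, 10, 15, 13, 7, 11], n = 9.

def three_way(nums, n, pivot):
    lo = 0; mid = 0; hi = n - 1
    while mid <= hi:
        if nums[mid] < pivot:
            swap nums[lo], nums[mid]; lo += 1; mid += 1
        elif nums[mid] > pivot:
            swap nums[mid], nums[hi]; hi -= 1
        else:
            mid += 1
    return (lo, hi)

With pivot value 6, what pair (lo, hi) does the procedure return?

pivot = 6; lo=0, mid=0, hi=8
nums[mid]=6=6: mid=1
nums[mid]=16>6: swap nums[1],nums[8]; hi=7 → [6, 11, 12, 3, 10, 15, 13, 7, 16]
nums[mid]=11>6: swap nums[1],nums[7]; hi=6 → [6, 7, 12, 3, 10, 15, 13, 11, 16]
nums[mid]=7>6: swap nums[1],nums[6]; hi=5 → [6, 13, 12, 3, 10, 15, 7, 11, 16]
nums[mid]=13>6: swap nums[1],nums[5]; hi=4 → [6, 15, 12, 3, 10, 13, 7, 11, 16]
nums[mid]=15>6: swap nums[1],nums[4]; hi=3 → [6, 10, 12, 3, 15, 13, 7, 11, 16]
nums[mid]=10>6: swap nums[1],nums[3]; hi=2 → [6, 3, 12, 10, 15, 13, 7, 11, 16]
nums[mid]=3<6: swap nums[0],nums[1]; lo=1,mid=2 → [3, 6, 12, 10, 15, 13, 7, 11, 16]
nums[mid]=12>6: swap nums[2],nums[2]; hi=1 → [3, 6, 12, 10, 15, 13, 7, 11, 16]
end: lo=1, hi=1; nums = [3, 6, 12, 10, 15, 13, 7, 11, 16]

(1, 1)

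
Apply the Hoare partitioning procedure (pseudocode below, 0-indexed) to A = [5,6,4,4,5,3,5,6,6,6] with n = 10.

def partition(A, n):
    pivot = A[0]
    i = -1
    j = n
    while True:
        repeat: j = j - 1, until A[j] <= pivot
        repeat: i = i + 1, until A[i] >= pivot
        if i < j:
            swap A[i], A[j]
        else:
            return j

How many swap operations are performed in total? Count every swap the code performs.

2

pivot = A[0] = 5; i = -1, j = 10
j→6 (A[6]=5≤5), i→0 (A[0]=5≥5); i<j, swap → [5,6,4,4,5,3,5,6,6,6]
j→5 (A[5]=3≤5), i→1 (A[1]=6≥5); i<j, swap → [5,3,4,4,5,6,5,6,6,6]
j→4, i→4; i≥j, return j=4. A = [5,3,4,4,5,6,5,6,6,6]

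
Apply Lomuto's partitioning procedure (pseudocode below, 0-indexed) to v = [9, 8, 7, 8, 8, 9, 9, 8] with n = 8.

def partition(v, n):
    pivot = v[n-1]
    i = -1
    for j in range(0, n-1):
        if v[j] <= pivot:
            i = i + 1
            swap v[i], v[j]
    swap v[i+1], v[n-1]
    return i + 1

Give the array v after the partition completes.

pivot=8, i=-1
j=0: 9>8, skip
j=1: 8≤8, i=0, swap(0,1) ⇒ [8, 9, 7, 8, 8, 9, 9, 8]
j=2: 7≤8, i=1, swap(1,2) ⇒ [8, 7, 9, 8, 8, 9, 9, 8]
j=3: 8≤8, i=2, swap(2,3) ⇒ [8, 7, 8, 9, 8, 9, 9, 8]
j=4: 8≤8, i=3, swap(3,4) ⇒ [8, 7, 8, 8, 9, 9, 9, 8]
j=5: 9>8, skip
j=6: 9>8, skip
swap(4,7) ⇒ [8, 7, 8, 8, 8, 9, 9, 9]; return 4

[8, 7, 8, 8, 8, 9, 9, 9]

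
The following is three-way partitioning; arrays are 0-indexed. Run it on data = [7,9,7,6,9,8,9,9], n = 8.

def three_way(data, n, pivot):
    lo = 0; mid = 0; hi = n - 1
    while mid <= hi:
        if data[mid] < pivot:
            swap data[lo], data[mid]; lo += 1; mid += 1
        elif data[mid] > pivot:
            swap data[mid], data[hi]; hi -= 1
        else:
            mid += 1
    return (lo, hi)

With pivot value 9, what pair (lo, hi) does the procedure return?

pivot = 9; lo=0, mid=0, hi=7
data[mid]=7<9: swap data[0],data[0]; lo=1,mid=1 → [7,9,7,6,9,8,9,9]
data[mid]=9=9: mid=2
data[mid]=7<9: swap data[1],data[2]; lo=2,mid=3 → [7,7,9,6,9,8,9,9]
data[mid]=6<9: swap data[2],data[3]; lo=3,mid=4 → [7,7,6,9,9,8,9,9]
data[mid]=9=9: mid=5
data[mid]=8<9: swap data[3],data[5]; lo=4,mid=6 → [7,7,6,8,9,9,9,9]
data[mid]=9=9: mid=7
data[mid]=9=9: mid=8
end: lo=4, hi=7; data = [7,7,6,8,9,9,9,9]

(4, 7)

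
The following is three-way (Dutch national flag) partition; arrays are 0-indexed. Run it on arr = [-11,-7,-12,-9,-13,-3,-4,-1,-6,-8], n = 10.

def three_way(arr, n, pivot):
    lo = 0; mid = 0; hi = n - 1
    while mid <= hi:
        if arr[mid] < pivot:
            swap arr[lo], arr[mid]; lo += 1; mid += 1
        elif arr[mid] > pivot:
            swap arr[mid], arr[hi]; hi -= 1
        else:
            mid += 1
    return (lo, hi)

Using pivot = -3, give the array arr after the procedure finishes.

[-11,-7,-12,-9,-13,-4,-8,-6,-3,-1]

lo=0 mid=0 hi=9
-11<-3: swap(0,0), lo=1 mid=1 ⇒ [-11,-7,-12,-9,-13,-3,-4,-1,-6,-8]
-7<-3: swap(1,1), lo=2 mid=2 ⇒ [-11,-7,-12,-9,-13,-3,-4,-1,-6,-8]
-12<-3: swap(2,2), lo=3 mid=3 ⇒ [-11,-7,-12,-9,-13,-3,-4,-1,-6,-8]
-9<-3: swap(3,3), lo=4 mid=4 ⇒ [-11,-7,-12,-9,-13,-3,-4,-1,-6,-8]
-13<-3: swap(4,4), lo=5 mid=5 ⇒ [-11,-7,-12,-9,-13,-3,-4,-1,-6,-8]
-3=-3: mid=6
-4<-3: swap(5,6), lo=6 mid=7 ⇒ [-11,-7,-12,-9,-13,-4,-3,-1,-6,-8]
-1>-3: swap(7,9), hi=8 ⇒ [-11,-7,-12,-9,-13,-4,-3,-8,-6,-1]
-8<-3: swap(6,7), lo=7 mid=8 ⇒ [-11,-7,-12,-9,-13,-4,-8,-3,-6,-1]
-6<-3: swap(7,8), lo=8 mid=9 ⇒ [-11,-7,-12,-9,-13,-4,-8,-6,-3,-1]
done. lo=8 hi=8; arr=[-11,-7,-12,-9,-13,-4,-8,-6,-3,-1]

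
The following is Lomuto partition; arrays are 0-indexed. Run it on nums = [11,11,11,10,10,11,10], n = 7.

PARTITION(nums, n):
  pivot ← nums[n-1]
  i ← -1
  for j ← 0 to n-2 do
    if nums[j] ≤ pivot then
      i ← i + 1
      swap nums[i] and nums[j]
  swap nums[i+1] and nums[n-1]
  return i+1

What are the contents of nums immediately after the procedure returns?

pivot = nums[6] = 10; i = -1
j=0: nums[0]=11 > 10 → no swap
j=1: nums[1]=11 > 10 → no swap
j=2: nums[2]=11 > 10 → no swap
j=3: nums[3]=10 ≤ 10 → i=0, swap nums[0],nums[3] → [10,11,11,11,10,11,10]
j=4: nums[4]=10 ≤ 10 → i=1, swap nums[1],nums[4] → [10,10,11,11,11,11,10]
j=5: nums[5]=11 > 10 → no swap
final swap nums[2],nums[6] → [10,10,10,11,11,11,11]; return 2

[10,10,10,11,11,11,11]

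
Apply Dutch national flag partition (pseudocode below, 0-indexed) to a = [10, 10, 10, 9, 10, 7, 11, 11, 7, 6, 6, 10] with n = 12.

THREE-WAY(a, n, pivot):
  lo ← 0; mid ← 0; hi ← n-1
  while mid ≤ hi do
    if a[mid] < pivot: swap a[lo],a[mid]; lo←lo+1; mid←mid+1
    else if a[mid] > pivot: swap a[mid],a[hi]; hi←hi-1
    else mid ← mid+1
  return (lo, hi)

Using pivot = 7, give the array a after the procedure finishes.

lo=0 mid=0 hi=11
10>7: swap(0,11), hi=10 ⇒ [10, 10, 10, 9, 10, 7, 11, 11, 7, 6, 6, 10]
10>7: swap(0,10), hi=9 ⇒ [6, 10, 10, 9, 10, 7, 11, 11, 7, 6, 10, 10]
6<7: swap(0,0), lo=1 mid=1 ⇒ [6, 10, 10, 9, 10, 7, 11, 11, 7, 6, 10, 10]
10>7: swap(1,9), hi=8 ⇒ [6, 6, 10, 9, 10, 7, 11, 11, 7, 10, 10, 10]
6<7: swap(1,1), lo=2 mid=2 ⇒ [6, 6, 10, 9, 10, 7, 11, 11, 7, 10, 10, 10]
10>7: swap(2,8), hi=7 ⇒ [6, 6, 7, 9, 10, 7, 11, 11, 10, 10, 10, 10]
7=7: mid=3
9>7: swap(3,7), hi=6 ⇒ [6, 6, 7, 11, 10, 7, 11, 9, 10, 10, 10, 10]
11>7: swap(3,6), hi=5 ⇒ [6, 6, 7, 11, 10, 7, 11, 9, 10, 10, 10, 10]
11>7: swap(3,5), hi=4 ⇒ [6, 6, 7, 7, 10, 11, 11, 9, 10, 10, 10, 10]
7=7: mid=4
10>7: swap(4,4), hi=3 ⇒ [6, 6, 7, 7, 10, 11, 11, 9, 10, 10, 10, 10]
done. lo=2 hi=3; a=[6, 6, 7, 7, 10, 11, 11, 9, 10, 10, 10, 10]

[6, 6, 7, 7, 10, 11, 11, 9, 10, 10, 10, 10]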